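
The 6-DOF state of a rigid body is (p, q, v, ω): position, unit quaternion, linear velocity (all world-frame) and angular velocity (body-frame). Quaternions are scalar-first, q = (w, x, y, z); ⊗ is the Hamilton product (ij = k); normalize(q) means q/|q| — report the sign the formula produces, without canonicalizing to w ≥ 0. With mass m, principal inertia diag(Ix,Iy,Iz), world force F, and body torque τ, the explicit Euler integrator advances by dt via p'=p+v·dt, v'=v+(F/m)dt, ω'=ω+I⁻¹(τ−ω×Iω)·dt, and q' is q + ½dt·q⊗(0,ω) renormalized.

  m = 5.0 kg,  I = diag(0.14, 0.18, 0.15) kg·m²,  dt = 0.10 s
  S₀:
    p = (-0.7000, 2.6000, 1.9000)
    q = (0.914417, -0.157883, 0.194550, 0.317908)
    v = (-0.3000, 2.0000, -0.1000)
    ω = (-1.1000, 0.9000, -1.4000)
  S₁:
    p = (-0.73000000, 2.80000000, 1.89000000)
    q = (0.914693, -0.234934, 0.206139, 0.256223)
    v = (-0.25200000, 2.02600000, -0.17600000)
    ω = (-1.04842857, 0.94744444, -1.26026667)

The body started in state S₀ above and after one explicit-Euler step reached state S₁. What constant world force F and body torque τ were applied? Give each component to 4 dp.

F = (2.4000, 1.3000, -3.8000)
τ = (0.1100, 0.0700, 0.1700)

Δv = v₁−v₀ = (0.04800000, 0.02600000, -0.07600000)
m·(v₁−v₀)/dt = (2.4000, 1.3000, -3.8000)
ω₁ − ω₀ = (0.05157143, 0.04744444, 0.13973333)
τ = I·(Δω/dt) + ω₀×(Iω₀) = (0.1100, 0.0700, 0.1700)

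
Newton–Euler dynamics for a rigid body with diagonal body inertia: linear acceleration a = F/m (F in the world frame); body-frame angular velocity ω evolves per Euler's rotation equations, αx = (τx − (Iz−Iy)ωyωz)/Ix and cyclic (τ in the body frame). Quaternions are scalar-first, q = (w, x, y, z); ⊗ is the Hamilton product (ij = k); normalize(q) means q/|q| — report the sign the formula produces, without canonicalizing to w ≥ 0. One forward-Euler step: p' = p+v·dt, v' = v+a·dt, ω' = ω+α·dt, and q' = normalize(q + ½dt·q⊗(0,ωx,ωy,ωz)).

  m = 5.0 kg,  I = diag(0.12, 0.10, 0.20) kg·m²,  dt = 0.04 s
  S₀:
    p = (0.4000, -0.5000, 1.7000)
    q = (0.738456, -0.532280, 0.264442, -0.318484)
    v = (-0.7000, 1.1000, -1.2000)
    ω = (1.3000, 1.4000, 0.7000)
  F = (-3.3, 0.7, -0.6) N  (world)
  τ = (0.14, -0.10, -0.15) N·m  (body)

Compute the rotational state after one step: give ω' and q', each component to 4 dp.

precession coupling ω×(Iω) = (0.0980, -0.0728, -0.0364)
(τ − ω×Iω)/I = (0.3500, -0.2720, -0.5680)
ω + α·dt = (1.3140, 1.3891, 0.6773)
q⊗(0,ω) = (0.5446840, 1.5909798, 0.9924052, -0.5720474)
q + ½dt·q⊗(0,ω), renormalized = (0.7487, -0.5000, 0.2841, -0.3297)

ω' = (1.3140, 1.3891, 0.6773)
q' = (0.7487, -0.5000, 0.2841, -0.3297)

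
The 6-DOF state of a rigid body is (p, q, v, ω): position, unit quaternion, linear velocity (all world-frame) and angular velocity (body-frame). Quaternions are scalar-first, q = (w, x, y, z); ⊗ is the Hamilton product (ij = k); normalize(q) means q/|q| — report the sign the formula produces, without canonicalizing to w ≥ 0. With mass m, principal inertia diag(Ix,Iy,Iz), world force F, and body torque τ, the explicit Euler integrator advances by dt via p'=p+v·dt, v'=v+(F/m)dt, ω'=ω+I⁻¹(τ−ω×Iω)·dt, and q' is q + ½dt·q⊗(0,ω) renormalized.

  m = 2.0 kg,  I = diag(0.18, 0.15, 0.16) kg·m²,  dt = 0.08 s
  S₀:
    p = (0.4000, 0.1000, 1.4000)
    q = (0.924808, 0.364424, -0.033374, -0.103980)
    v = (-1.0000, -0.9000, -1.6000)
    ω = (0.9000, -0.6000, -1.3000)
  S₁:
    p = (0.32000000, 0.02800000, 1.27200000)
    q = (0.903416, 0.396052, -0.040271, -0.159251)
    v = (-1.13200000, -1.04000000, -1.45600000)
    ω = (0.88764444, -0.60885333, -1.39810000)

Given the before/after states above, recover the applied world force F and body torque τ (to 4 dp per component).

Δv = v₁−v₀ = (-0.13200000, -0.14000000, 0.14400000)
applied force F = (-3.3000, -3.5000, 3.6000)
rate change Δω = (-0.01235556, -0.00885333, -0.09810000)
τ = I·(Δω/dt) + ω₀×(Iω₀) = (-0.0200, -0.0400, -0.1800)

F = (-3.3000, -3.5000, 3.6000)
τ = (-0.0200, -0.0400, -0.1800)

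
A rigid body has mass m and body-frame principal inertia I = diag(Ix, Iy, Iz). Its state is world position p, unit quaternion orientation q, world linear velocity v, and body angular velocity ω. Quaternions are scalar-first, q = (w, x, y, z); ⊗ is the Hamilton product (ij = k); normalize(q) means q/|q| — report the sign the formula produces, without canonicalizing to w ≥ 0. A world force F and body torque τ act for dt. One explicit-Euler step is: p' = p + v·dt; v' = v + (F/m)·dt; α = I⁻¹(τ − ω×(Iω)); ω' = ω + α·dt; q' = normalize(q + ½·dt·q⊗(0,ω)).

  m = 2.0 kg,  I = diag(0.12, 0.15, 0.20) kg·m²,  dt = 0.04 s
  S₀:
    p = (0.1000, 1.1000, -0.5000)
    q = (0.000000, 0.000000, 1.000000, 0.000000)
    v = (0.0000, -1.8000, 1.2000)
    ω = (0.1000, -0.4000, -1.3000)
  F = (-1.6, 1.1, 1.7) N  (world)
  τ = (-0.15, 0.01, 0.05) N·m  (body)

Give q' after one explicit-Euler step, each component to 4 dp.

q⊗(0,ω) = (0.4000000, -1.3000000, 0.0000000, -0.1000000)
updated quaternion q' = (0.0080, -0.0260, 0.9996, -0.0020)

q' = (0.0080, -0.0260, 0.9996, -0.0020)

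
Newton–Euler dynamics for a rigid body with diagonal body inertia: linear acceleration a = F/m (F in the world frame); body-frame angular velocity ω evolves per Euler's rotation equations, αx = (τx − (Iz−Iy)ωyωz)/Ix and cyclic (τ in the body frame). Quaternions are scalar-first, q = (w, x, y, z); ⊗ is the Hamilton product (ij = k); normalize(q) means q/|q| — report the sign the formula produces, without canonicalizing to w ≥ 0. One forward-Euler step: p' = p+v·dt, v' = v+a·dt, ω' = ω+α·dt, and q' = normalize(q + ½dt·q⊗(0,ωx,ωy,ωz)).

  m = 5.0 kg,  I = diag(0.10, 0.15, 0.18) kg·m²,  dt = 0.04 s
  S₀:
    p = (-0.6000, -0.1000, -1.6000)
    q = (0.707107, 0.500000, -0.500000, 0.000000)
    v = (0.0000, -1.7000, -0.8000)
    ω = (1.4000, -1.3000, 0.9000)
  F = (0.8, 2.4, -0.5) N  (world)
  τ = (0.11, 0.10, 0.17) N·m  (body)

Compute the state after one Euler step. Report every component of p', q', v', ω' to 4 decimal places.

a = F/m = (0.1600, 0.4800, -0.1000)
p + v·dt = (-0.6000, -0.1680, -1.6320)
v' = v + a·dt = (0.0064, -1.6808, -0.8040)
ω×(Iω) gyroscopic = (-0.0351, -0.1008, -0.0910)
(τ − ω×Iω)/I = (1.4510, 1.3387, 1.4500)
ω' = ω + α·dt = (1.4580, -1.2465, 0.9580)
Hamilton product q⊗(0,ω) = (-1.3500000, 0.5399498, -1.3692391, 0.6863963)
q' = normalize(q + ½dt·q⊗(0,ω)) = (0.6795, 0.5103, -0.5269, 0.0137)

p' = (-0.6000, -0.1680, -1.6320)
q' = (0.6795, 0.5103, -0.5269, 0.0137)
v' = (0.0064, -1.6808, -0.8040)
ω' = (1.4580, -1.2465, 0.9580)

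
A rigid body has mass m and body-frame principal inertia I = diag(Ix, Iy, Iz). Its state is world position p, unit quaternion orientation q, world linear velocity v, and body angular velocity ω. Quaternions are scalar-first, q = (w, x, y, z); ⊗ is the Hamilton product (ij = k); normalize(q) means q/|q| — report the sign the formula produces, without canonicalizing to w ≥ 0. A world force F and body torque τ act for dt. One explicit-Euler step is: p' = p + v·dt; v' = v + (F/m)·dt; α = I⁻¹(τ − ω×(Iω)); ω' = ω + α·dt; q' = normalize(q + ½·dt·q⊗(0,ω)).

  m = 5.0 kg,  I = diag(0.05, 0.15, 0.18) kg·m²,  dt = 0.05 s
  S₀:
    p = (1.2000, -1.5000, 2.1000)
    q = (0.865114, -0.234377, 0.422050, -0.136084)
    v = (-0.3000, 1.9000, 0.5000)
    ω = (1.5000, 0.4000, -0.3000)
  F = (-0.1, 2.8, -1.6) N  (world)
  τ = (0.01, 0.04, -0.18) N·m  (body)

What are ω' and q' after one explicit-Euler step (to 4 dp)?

angular accel α = (0.2720, -0.1233, -1.3333)
new body rate ω' = (1.5136, 0.3938, -0.3667)
q⊗(0,ω) = (0.1419203, 1.2254896, 0.0716065, -0.9863600)
updated quaternion q' = (0.8680, -0.2036, 0.4235, -0.1606)

ω' = (1.5136, 0.3938, -0.3667)
q' = (0.8680, -0.2036, 0.4235, -0.1606)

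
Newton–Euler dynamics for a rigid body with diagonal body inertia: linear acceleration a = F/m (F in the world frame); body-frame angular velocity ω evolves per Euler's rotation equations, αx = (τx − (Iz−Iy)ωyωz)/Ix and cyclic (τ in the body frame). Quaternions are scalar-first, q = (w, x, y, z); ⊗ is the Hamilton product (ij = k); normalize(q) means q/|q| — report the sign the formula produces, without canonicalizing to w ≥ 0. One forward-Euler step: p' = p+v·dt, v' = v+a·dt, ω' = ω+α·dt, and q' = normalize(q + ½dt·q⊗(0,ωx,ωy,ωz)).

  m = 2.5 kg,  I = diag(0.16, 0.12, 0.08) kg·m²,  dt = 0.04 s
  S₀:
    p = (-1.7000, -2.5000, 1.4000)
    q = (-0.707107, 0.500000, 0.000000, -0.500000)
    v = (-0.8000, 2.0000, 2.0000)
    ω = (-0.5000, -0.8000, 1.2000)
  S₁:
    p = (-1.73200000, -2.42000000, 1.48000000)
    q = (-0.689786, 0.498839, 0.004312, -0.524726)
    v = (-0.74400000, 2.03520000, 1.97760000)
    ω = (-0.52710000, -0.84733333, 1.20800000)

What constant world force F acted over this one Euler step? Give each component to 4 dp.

F = (3.5000, 2.2000, -1.4000)

v₁ − v₀ = (0.05600000, 0.03520000, -0.02240000)
applied force F = (3.5000, 2.2000, -1.4000)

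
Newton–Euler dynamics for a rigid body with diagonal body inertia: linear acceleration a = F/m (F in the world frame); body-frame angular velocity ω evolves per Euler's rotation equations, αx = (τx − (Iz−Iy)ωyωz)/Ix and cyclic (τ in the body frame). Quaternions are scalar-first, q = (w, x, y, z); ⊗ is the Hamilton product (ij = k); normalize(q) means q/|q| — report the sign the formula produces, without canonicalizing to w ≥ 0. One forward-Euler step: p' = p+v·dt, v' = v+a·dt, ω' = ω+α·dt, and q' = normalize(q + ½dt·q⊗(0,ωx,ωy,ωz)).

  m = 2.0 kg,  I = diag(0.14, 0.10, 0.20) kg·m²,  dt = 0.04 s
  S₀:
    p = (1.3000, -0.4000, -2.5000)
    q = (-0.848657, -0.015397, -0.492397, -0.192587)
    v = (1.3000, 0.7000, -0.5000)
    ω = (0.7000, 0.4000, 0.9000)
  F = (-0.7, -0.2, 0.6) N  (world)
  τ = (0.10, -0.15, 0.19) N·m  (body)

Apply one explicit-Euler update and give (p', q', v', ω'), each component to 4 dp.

a = F/m = (-0.3500, -0.1000, 0.3000)
p + v·dt = (1.3520, -0.3720, -2.5200)
v + (F/m)dt = (1.2860, 0.6960, -0.4880)
precession coupling ω×(Iω) = (0.0360, -0.0378, -0.0112)
α = I⁻¹(τ − ω×Iω) = (0.4571, -1.1220, 1.0060)
ω + α·dt = (0.7183, 0.3551, 0.9402)
q⊗(0,ω) = (0.3810650, -0.9601824, -0.4604164, -0.4252722)
q' = normalize(q + ½dt·q⊗(0,ω)) = (-0.8408, -0.0346, -0.5015, -0.2010)

p' = (1.3520, -0.3720, -2.5200)
q' = (-0.8408, -0.0346, -0.5015, -0.2010)
v' = (1.2860, 0.6960, -0.4880)
ω' = (0.7183, 0.3551, 0.9402)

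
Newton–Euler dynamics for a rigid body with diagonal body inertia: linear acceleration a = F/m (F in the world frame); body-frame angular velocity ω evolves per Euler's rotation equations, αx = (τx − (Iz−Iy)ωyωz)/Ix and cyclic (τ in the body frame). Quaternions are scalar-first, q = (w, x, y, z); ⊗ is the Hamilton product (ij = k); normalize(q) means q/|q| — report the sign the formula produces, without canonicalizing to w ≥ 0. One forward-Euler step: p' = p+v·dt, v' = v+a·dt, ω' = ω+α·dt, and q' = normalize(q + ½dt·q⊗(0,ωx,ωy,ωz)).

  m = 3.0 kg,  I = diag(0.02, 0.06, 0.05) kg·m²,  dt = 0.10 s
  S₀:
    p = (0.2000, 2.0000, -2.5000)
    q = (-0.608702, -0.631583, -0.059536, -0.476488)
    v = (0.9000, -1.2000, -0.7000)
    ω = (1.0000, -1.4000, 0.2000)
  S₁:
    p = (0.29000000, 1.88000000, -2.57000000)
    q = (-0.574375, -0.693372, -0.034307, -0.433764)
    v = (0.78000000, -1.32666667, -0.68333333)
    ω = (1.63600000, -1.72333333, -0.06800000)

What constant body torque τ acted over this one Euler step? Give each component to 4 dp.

rate change Δω = (0.63600000, -0.32333333, -0.26800000)
I·α + gyro = (0.1300, -0.2000, -0.1900)

τ = (0.1300, -0.2000, -0.1900)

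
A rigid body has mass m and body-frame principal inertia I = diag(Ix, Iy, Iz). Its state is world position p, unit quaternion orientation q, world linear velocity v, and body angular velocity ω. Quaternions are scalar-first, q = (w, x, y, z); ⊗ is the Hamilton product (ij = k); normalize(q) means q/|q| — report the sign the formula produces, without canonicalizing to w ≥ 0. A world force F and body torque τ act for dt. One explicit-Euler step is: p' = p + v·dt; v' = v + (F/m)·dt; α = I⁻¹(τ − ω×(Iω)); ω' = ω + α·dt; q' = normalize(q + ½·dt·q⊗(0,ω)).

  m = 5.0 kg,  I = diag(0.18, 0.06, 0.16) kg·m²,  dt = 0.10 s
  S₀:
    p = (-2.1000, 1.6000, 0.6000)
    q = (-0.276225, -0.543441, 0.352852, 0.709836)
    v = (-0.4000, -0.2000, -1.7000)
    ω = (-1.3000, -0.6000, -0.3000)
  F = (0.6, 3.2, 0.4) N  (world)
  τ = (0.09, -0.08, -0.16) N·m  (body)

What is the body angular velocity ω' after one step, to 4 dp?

ω' = (-1.2600, -0.7463, -0.3415)

α = I⁻¹(τ − ω×Iω) = (0.4000, -1.4633, -0.4150)
ω + α·dt = (-1.2600, -0.7463, -0.3415)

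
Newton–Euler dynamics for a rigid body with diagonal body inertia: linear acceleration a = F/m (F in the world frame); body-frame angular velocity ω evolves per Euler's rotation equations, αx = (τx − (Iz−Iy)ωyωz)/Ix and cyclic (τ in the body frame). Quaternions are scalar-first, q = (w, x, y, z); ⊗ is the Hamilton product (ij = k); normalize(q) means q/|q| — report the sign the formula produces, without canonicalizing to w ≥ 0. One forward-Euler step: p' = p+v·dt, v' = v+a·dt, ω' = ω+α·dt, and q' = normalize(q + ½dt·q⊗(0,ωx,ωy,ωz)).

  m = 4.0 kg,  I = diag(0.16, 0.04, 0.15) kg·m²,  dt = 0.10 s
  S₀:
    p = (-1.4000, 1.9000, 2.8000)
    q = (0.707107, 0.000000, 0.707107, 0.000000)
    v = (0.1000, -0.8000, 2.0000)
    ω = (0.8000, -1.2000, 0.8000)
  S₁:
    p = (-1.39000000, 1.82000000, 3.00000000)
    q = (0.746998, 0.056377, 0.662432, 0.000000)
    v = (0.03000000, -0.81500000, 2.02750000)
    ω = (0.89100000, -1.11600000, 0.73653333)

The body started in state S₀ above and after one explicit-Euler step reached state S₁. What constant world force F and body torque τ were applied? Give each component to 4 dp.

F = (-2.8000, -0.6000, 1.1000)
τ = (0.0400, 0.0400, 0.0200)

v₁ − v₀ = (-0.07000000, -0.01500000, 0.02750000)
F = m·Δv/dt = (-2.8000, -0.6000, 1.1000)
rate change Δω = (0.09100000, 0.08400000, -0.06346667)
ω₀×(Iω₀) = (-0.1056, 0.0064, 0.1152)
applied torque τ = (0.0400, 0.0400, 0.0200)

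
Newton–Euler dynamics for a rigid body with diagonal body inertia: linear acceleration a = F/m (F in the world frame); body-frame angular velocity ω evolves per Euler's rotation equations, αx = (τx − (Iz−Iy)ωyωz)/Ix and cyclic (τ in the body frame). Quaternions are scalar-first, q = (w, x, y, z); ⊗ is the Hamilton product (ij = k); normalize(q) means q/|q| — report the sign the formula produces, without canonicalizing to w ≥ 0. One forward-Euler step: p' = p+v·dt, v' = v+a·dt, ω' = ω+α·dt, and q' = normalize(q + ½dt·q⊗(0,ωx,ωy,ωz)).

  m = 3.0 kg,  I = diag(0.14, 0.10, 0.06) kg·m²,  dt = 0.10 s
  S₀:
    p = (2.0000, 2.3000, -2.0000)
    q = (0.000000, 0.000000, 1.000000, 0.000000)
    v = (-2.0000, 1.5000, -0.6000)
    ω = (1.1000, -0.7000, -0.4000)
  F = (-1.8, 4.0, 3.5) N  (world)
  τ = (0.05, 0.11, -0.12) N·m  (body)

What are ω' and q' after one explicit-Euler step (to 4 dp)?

ω' = (1.1437, -0.5548, -0.6513)
q' = (0.0349, -0.0200, 0.9977, -0.0549)

ω×(Iω) gyroscopic = (-0.0112, -0.0352, 0.0308)
angular accel α = (0.4371, 1.4520, -2.5133)
ω' = ω + α·dt = (1.1437, -0.5548, -0.6513)
2q̇ = q⊗(0,ω) = (0.7000000, -0.4000000, 0.0000000, -1.1000000)
updated quaternion q' = (0.0349, -0.0200, 0.9977, -0.0549)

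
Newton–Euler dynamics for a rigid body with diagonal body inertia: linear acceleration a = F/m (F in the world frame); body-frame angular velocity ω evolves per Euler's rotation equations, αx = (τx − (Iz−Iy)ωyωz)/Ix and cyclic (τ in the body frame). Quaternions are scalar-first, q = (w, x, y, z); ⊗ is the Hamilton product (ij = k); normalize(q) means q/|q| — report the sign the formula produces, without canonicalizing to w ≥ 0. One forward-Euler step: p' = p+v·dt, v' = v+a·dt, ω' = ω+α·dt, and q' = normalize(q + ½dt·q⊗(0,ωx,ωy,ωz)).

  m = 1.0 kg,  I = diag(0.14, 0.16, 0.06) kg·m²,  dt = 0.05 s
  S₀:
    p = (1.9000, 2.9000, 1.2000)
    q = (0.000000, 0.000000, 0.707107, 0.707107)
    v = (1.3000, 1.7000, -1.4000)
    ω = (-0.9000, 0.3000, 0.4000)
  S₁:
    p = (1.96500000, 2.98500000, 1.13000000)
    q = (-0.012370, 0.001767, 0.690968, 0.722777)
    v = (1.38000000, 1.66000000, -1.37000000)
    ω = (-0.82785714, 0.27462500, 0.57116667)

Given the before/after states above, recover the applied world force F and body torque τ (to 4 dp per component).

v₁ − v₀ = (0.08000000, -0.04000000, 0.03000000)
m·(v₁−v₀)/dt = (1.6000, -0.8000, 0.6000)
ω₁ − ω₀ = (0.07214286, -0.02537500, 0.17116667)
ω₀×(Iω₀) = (-0.0120, -0.0288, -0.0054)
applied torque τ = (0.1900, -0.1100, 0.2000)

F = (1.6000, -0.8000, 0.6000)
τ = (0.1900, -0.1100, 0.2000)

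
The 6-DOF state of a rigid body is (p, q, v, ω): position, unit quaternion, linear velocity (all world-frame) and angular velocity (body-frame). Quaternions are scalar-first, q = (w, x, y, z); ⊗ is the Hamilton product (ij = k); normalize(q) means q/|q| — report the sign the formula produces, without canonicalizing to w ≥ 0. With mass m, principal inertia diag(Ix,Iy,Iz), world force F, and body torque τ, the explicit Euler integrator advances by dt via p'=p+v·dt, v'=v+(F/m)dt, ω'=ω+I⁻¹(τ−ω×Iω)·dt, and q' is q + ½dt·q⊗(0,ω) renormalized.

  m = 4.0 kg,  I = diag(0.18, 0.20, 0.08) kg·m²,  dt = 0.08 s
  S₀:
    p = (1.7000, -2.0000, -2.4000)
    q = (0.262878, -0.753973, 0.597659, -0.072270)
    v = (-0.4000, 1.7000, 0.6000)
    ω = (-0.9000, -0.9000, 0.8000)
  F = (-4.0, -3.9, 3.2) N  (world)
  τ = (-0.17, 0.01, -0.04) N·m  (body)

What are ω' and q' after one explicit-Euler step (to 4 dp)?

ω' = (-1.0140, -0.8672, 0.7438)
q' = (0.2591, -0.7456, 0.6138, -0.0152)

angular accel α = (-1.4244, 0.4100, -0.7025)
new body rate ω' = (-1.0140, -0.8672, 0.7438)
2q̇ = q⊗(0,ω) = (-0.0828666, 0.1764940, 0.4316312, 1.4267712)
updated quaternion q' = (0.2591, -0.7456, 0.6138, -0.0152)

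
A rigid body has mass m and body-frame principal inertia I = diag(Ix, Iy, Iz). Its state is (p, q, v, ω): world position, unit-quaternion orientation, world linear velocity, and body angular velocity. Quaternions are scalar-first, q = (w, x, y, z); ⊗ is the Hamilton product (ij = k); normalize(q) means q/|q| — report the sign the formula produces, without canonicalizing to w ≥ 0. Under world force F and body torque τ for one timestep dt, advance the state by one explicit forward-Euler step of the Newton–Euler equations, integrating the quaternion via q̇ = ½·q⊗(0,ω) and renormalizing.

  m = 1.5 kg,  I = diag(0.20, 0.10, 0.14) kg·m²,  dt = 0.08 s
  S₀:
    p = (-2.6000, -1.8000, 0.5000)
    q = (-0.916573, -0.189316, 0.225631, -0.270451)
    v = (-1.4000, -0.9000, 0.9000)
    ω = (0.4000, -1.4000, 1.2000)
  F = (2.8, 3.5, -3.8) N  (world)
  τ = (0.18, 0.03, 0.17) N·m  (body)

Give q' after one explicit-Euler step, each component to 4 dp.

q⊗(0,ω) = (0.7161510, -0.4745034, 1.4022010, -0.9250976)
updated quaternion q' = (-0.8854, -0.2077, 0.2809, -0.3066)

q' = (-0.8854, -0.2077, 0.2809, -0.3066)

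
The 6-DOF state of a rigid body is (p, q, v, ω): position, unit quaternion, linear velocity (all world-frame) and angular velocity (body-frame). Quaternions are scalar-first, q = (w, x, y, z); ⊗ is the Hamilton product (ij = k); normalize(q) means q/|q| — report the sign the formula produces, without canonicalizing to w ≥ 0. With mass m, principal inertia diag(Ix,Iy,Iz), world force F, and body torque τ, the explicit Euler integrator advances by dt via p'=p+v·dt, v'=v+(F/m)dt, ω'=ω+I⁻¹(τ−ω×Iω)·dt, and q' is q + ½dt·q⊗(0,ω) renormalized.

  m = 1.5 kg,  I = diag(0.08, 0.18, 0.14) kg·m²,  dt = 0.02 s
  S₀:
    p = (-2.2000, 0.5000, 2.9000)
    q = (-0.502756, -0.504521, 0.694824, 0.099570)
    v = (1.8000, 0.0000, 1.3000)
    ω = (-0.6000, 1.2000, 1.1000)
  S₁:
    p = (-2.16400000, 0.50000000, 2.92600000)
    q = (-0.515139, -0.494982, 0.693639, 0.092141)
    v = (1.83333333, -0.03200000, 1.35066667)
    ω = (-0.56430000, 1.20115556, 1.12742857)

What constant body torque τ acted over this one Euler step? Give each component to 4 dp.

ω₁ − ω₀ = (0.03570000, 0.00115556, 0.02742857)
gyro term ω₀×Iω₀ = (-0.0528, 0.0396, -0.0720)
I·α + gyro = (0.0900, 0.0500, 0.1200)

τ = (0.0900, 0.0500, 0.1200)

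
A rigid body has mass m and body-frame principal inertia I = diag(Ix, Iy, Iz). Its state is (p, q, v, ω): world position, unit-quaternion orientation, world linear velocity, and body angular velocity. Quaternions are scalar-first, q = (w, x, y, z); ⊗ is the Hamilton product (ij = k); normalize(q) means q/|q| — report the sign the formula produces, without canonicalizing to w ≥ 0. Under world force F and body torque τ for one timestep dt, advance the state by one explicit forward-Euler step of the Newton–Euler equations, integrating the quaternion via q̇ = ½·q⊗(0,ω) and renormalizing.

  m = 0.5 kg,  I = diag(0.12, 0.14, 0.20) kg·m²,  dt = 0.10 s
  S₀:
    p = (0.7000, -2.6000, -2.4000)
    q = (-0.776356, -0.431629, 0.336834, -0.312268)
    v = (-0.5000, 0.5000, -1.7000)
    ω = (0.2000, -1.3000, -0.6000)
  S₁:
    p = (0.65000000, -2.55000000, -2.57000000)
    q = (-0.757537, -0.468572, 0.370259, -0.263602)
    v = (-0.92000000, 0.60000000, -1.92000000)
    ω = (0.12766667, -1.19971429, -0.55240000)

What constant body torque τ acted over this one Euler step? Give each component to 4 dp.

τ = (-0.0400, 0.1500, 0.0900)

ω₁ − ω₀ = (-0.07233333, 0.10028571, 0.04760000)
I·α + gyro = (-0.0400, 0.1500, 0.0900)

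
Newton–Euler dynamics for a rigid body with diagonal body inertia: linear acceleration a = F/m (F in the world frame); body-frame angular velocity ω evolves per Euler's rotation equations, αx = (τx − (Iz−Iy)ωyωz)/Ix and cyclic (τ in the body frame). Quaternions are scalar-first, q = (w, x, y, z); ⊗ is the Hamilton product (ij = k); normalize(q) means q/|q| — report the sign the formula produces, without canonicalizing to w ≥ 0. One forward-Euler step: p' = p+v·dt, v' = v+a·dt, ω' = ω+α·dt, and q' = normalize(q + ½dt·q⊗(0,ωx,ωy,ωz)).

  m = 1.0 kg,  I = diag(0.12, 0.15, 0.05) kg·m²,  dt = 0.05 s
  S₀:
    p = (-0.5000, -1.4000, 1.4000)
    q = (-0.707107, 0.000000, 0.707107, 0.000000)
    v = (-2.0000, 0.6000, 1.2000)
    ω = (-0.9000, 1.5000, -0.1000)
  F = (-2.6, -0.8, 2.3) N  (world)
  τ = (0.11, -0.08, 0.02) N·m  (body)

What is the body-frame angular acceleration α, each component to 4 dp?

α = (0.7917, -0.5753, 1.2100)

ω×(Iω) gyroscopic = (0.0150, 0.0063, -0.0405)
(τ − ω×Iω)/I = (0.7917, -0.5753, 1.2100)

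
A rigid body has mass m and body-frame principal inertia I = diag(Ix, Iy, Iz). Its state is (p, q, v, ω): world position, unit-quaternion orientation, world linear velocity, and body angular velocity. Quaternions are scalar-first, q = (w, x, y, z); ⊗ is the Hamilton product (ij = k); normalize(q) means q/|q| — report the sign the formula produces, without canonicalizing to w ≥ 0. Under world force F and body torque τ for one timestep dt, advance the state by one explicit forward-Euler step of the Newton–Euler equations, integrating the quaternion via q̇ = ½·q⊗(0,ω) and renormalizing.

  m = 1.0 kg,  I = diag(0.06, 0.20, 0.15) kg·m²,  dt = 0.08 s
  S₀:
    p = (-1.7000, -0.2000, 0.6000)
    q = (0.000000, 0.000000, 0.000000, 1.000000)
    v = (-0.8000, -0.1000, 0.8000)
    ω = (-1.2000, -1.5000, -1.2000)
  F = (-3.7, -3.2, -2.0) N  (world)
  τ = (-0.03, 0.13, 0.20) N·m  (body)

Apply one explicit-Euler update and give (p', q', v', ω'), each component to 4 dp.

precession coupling ω×(Iω) = (-0.0900, -0.1296, 0.2520)
(τ − ω×Iω)/I = (1.0000, 1.2980, -0.3467)
ω + α·dt = (-1.1200, -1.3962, -1.2277)
2q̇ = q⊗(0,ω) = (1.2000000, 1.5000000, -1.2000000, 0.0000000)
updated quaternion q' = (0.0478, 0.0598, -0.0478, 0.9959)
a = (-3.7000, -3.2000, -2.0000)
new position p' = (-1.7640, -0.2080, 0.6640)
new velocity v' = (-1.0960, -0.3560, 0.6400)

p' = (-1.7640, -0.2080, 0.6640)
q' = (0.0478, 0.0598, -0.0478, 0.9959)
v' = (-1.0960, -0.3560, 0.6400)
ω' = (-1.1200, -1.3962, -1.2277)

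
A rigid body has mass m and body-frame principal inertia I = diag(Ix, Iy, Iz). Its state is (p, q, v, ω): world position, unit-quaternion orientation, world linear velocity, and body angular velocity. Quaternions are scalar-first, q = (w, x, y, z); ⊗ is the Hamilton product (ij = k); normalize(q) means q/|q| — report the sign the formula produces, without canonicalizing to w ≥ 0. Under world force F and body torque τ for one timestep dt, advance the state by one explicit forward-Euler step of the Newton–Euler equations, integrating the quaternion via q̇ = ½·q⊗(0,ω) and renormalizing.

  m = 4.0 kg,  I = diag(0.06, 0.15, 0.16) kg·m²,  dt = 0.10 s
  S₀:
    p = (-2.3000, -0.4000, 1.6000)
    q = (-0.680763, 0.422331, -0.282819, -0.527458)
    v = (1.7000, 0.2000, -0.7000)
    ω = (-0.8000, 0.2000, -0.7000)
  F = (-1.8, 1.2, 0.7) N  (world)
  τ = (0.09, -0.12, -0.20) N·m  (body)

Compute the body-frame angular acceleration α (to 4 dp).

ω×(Iω) gyroscopic = (-0.0014, -0.0560, -0.0144)
α = I⁻¹(τ − ω×Iω) = (1.5233, -0.4267, -1.1600)

α = (1.5233, -0.4267, -1.1600)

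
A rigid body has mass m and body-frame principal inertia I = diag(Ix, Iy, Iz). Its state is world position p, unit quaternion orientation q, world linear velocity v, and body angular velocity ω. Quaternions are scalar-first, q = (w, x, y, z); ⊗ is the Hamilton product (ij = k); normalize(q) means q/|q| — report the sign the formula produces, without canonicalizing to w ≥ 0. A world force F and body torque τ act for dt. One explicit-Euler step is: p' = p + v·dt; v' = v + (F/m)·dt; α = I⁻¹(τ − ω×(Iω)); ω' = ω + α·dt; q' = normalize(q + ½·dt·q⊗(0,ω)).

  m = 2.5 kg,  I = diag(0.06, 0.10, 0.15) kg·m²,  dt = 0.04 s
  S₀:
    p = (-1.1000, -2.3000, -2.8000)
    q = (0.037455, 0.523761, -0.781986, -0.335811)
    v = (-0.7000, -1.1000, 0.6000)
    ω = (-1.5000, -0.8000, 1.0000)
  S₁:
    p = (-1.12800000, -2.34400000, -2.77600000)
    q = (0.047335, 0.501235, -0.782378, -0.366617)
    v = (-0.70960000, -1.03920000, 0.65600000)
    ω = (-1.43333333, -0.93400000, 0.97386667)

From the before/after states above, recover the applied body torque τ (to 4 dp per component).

rate change Δω = (0.06666667, -0.13400000, -0.02613333)
gyro term ω₀×Iω₀ = (-0.0400, 0.1350, 0.0480)
τ = I·(Δω/dt) + ω₀×(Iω₀) = (0.0600, -0.2000, -0.0500)

τ = (0.0600, -0.2000, -0.0500)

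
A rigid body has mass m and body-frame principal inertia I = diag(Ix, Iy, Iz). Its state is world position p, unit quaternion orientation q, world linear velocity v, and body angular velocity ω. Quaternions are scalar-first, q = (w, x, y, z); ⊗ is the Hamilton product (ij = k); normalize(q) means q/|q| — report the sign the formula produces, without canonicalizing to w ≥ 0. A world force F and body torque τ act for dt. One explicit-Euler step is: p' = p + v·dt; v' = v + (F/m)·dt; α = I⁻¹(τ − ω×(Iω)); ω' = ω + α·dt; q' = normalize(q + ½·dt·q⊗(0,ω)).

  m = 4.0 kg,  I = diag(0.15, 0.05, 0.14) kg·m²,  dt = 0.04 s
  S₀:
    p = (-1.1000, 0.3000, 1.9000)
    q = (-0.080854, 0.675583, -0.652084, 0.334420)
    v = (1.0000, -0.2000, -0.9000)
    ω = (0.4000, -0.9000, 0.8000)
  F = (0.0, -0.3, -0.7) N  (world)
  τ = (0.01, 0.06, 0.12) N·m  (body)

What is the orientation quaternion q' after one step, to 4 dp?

q' = (-0.1033, 0.6703, -0.6586, 0.3261)

2q̇ = q⊗(0,ω) = (-1.1246448, -0.2530308, -0.3339298, -0.4118743)
updated quaternion q' = (-0.1033, 0.6703, -0.6586, 0.3261)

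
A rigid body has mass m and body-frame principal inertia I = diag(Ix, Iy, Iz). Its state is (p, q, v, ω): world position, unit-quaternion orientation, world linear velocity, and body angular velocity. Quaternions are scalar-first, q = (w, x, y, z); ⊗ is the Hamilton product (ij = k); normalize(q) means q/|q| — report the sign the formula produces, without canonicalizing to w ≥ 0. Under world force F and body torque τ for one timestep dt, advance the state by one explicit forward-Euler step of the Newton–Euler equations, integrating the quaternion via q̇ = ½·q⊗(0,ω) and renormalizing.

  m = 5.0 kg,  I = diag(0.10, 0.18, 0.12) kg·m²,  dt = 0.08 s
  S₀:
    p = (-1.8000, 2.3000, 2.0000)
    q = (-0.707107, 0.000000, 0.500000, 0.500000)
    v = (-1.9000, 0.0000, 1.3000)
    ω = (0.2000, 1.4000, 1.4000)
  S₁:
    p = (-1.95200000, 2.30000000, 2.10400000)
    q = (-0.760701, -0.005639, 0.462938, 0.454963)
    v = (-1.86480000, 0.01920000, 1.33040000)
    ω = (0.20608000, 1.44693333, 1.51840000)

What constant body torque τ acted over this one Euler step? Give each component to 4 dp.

τ = (-0.1100, 0.1000, 0.2000)

ω₁ − ω₀ = (0.00608000, 0.04693333, 0.11840000)
gyro term ω₀×Iω₀ = (-0.1176, -0.0056, 0.0224)
applied torque τ = (-0.1100, 0.1000, 0.2000)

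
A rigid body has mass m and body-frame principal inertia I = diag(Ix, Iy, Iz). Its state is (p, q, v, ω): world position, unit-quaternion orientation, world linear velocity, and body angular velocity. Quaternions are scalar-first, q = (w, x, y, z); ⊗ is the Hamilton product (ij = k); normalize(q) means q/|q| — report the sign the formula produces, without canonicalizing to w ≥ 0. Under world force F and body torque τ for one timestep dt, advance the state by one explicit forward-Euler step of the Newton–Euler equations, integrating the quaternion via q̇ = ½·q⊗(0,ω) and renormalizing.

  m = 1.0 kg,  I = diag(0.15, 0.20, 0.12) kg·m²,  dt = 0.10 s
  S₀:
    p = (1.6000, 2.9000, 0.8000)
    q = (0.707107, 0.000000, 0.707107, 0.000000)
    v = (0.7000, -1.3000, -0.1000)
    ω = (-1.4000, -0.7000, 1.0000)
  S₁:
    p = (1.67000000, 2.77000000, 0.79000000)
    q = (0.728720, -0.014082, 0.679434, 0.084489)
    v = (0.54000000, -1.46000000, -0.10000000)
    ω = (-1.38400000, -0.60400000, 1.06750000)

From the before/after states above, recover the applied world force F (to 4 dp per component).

F = (-1.6000, -1.6000, 0.0000)

velocity change Δv = (-0.16000000, -0.16000000, 0.00000000)
m·(v₁−v₀)/dt = (-1.6000, -1.6000, 0.0000)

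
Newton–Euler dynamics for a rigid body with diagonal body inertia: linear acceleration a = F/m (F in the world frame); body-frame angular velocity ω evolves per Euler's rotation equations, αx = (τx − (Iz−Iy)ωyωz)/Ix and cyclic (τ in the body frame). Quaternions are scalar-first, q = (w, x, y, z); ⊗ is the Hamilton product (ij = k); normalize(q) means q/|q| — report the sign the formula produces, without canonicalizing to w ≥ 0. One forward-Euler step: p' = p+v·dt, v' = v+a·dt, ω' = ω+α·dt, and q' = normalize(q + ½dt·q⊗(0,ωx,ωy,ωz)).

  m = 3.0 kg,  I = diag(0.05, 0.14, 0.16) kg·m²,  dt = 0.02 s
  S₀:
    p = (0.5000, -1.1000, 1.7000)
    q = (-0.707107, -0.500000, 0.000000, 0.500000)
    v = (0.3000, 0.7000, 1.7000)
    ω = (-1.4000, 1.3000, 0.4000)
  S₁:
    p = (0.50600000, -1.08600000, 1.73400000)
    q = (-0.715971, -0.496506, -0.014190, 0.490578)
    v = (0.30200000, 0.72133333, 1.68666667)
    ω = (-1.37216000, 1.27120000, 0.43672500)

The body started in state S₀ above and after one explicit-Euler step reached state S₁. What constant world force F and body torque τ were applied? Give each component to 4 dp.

Δω = ω₁−ω₀ = (0.02784000, -0.02880000, 0.03672500)
gyro term ω₀×Iω₀ = (0.0104, 0.0616, -0.1638)
applied torque τ = (0.0800, -0.1400, 0.1300)
v₁ − v₀ = (0.00200000, 0.02133333, -0.01333333)
m·(v₁−v₀)/dt = (0.3000, 3.2000, -2.0000)

F = (0.3000, 3.2000, -2.0000)
τ = (0.0800, -0.1400, 0.1300)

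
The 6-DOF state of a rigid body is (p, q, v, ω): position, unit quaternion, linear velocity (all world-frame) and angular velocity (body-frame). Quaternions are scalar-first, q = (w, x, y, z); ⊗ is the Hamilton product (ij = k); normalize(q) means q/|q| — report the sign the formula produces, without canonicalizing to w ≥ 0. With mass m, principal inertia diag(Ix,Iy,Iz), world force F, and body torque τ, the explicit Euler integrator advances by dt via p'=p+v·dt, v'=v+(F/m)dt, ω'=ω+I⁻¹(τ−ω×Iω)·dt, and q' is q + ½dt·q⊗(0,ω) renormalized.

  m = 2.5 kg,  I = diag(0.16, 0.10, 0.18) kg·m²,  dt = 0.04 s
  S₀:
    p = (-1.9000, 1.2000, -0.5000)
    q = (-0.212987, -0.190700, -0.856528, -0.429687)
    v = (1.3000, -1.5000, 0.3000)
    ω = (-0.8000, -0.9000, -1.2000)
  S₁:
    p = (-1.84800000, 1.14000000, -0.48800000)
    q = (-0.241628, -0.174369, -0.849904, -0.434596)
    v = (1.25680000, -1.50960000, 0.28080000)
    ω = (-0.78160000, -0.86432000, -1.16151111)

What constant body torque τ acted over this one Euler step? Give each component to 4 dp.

ω₁ − ω₀ = (0.01840000, 0.03568000, 0.03848889)
τ = I·(Δω/dt) + ω₀×(Iω₀) = (0.1600, 0.0700, 0.1300)

τ = (0.1600, 0.0700, 0.1300)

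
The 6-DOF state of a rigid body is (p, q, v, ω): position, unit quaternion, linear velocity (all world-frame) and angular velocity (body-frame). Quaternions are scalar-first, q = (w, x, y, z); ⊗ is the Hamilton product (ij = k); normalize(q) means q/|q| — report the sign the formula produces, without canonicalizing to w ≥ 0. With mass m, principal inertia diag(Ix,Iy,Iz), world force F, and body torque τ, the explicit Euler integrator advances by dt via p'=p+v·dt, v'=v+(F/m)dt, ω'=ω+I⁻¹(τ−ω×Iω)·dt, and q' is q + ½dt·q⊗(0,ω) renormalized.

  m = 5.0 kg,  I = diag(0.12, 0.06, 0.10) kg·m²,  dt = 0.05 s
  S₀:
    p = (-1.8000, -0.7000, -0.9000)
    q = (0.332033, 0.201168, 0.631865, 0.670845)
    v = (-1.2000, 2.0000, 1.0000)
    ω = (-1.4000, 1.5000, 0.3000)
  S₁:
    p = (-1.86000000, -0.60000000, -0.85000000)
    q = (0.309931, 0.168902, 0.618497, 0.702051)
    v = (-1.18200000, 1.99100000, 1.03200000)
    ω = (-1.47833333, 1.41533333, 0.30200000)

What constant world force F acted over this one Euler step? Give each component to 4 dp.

Δv = v₁−v₀ = (0.01800000, -0.00900000, 0.03200000)
F = m·Δv/dt = (1.8000, -0.9000, 3.2000)

F = (1.8000, -0.9000, 3.2000)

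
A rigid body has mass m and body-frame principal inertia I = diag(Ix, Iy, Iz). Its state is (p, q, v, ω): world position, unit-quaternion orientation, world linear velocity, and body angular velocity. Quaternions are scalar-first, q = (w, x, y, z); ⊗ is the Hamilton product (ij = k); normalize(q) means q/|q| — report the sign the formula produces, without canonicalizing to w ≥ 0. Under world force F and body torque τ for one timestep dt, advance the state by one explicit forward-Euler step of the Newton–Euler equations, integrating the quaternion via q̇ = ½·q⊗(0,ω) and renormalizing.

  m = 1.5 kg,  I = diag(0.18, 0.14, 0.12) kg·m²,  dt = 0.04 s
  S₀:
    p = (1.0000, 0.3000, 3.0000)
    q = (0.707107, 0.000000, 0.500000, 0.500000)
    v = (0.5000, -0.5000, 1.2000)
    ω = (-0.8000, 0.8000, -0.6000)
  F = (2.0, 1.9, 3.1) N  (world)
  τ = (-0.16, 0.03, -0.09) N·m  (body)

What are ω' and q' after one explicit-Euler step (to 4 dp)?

gyro term ω×Iω = (0.0096, 0.0288, 0.0256)
α = I⁻¹(τ − ω×Iω) = (-0.9422, 0.0086, -0.9633)
ω' = ω + α·dt = (-0.8377, 0.8003, -0.6385)
q⊗(0,ω) = (-0.1000000, -1.2656856, 0.1656856, -0.0242642)
q + ½dt·q⊗(0,ω), renormalized = (0.7049, -0.0253, 0.5031, 0.4994)

ω' = (-0.8377, 0.8003, -0.6385)
q' = (0.7049, -0.0253, 0.5031, 0.4994)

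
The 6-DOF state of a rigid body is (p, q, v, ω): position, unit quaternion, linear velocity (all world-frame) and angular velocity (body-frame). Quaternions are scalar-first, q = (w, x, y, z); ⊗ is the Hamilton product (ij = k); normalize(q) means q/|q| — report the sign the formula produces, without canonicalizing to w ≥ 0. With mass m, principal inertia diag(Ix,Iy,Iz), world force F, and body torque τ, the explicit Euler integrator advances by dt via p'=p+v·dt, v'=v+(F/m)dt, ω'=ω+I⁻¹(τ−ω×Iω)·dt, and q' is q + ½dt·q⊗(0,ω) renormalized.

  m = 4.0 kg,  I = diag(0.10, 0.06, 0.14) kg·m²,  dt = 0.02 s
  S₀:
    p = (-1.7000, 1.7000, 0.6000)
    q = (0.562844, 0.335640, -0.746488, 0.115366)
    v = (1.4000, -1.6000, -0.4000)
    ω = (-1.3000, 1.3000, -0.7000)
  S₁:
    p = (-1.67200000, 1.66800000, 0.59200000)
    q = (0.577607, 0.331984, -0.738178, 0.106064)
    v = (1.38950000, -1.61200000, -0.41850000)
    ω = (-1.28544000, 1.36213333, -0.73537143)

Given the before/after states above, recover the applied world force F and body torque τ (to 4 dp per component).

F = (-2.1000, -2.4000, -3.7000)
τ = (0.0000, 0.1500, -0.1800)

Δv = v₁−v₀ = (-0.01050000, -0.01200000, -0.01850000)
F = m·Δv/dt = (-2.1000, -2.4000, -3.7000)
ω₁ − ω₀ = (0.01456000, 0.06213333, -0.03537143)
gyro term ω₀×Iω₀ = (-0.0728, -0.0364, 0.0676)
τ = I·(Δω/dt) + ω₀×(Iω₀) = (0.0000, 0.1500, -0.1800)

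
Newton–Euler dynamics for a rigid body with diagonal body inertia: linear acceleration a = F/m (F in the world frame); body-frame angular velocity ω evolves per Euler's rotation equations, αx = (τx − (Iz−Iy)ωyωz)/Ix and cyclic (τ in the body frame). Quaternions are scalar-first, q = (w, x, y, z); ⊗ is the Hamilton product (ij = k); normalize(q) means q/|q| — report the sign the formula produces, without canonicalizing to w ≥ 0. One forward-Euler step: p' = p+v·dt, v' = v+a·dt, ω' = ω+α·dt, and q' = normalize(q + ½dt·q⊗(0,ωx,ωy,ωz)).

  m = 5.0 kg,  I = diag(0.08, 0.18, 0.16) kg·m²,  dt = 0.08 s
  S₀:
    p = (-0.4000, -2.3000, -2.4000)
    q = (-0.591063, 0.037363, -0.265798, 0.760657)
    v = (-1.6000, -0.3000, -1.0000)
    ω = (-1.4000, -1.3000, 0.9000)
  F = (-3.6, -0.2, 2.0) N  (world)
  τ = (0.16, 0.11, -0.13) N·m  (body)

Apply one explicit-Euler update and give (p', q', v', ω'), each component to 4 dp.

p' = (-0.5280, -2.3240, -2.4800)
q' = (-0.6279, 0.1001, -0.2780, 0.7200)
v' = (-1.6576, -0.3032, -0.9680)
ω' = (-1.2634, -1.2959, 0.7440)

linear accel F/m = (-0.7200, -0.0400, 0.4000)
p' = p + v·dt = (-0.5280, -2.3240, -2.4800)
v + (F/m)dt = (-1.6576, -0.3032, -0.9680)
α = I⁻¹(τ − ω×Iω) = (1.7075, 0.0511, -1.9500)
ω' = ω + α·dt = (-1.2634, -1.2959, 0.7440)
Hamilton product q⊗(0,ω) = (-0.9778205, 1.5771241, -0.3301646, -0.9526458)
q + ½dt·q⊗(0,ω), renormalized = (-0.6279, 0.1001, -0.2780, 0.7200)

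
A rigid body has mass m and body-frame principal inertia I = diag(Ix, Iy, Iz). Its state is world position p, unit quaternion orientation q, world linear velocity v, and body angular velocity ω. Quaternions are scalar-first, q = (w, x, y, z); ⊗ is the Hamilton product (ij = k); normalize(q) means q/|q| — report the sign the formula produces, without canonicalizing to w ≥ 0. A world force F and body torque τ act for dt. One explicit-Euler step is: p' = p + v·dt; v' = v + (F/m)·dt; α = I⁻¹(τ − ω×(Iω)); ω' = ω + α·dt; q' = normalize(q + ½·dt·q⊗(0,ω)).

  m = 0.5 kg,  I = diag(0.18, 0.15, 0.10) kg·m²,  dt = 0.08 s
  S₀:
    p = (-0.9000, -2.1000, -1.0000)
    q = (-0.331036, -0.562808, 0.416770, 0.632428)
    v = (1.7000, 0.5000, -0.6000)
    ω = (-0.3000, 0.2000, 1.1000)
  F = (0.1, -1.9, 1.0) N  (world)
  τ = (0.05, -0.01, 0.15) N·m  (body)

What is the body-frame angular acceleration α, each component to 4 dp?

α = (0.3389, 0.1093, 1.4820)

gyro term ω×Iω = (-0.0110, -0.0264, 0.0018)
α = I⁻¹(τ − ω×Iω) = (0.3389, 0.1093, 1.4820)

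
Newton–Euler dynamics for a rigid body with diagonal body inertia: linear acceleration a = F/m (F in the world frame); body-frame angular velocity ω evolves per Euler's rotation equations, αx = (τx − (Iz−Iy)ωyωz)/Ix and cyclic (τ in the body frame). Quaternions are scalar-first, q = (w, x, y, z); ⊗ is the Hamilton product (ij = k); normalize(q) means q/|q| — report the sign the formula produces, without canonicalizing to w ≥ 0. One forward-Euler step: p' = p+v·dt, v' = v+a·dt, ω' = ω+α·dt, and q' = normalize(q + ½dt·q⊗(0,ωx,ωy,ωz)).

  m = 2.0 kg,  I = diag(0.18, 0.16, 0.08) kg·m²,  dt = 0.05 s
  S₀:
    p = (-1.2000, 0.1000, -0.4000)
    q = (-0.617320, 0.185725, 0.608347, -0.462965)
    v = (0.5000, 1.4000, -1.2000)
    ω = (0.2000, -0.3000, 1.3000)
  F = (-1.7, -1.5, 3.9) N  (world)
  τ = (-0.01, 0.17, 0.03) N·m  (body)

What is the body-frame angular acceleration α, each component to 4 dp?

α = (-0.2289, 0.9000, 0.3600)

ω×(Iω) gyroscopic = (0.0312, 0.0260, 0.0012)
angular accel α = (-0.2289, 0.9000, 0.3600)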